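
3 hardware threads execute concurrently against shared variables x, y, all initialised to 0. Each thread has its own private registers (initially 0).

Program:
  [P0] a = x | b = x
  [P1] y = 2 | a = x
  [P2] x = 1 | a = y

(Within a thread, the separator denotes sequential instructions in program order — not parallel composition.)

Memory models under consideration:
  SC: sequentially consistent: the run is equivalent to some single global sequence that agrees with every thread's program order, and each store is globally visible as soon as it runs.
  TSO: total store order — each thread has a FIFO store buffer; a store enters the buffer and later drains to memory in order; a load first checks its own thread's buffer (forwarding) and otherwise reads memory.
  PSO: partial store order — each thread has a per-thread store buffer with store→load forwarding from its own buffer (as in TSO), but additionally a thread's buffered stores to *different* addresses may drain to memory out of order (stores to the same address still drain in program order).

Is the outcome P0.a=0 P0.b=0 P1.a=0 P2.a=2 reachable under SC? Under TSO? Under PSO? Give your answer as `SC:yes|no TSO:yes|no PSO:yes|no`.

outcome vector order: (P0.a,P0.b,P1.a,P2.a)
[SC] allowed = {0002 0010 0012 0102 0110 0112 1102 1110 1112}
[TSO] allowed = {0000 0002 0010 0012 0100 0102 0110 0112 1100 1102 1110 1112}
[PSO] allowed = {0000 0002 0010 0012 0100 0102 0110 0112 1100 1102 1110 1112}
target 0002 ∈ {SC,TSO,PSO}

SC:yes TSO:yes PSO:yes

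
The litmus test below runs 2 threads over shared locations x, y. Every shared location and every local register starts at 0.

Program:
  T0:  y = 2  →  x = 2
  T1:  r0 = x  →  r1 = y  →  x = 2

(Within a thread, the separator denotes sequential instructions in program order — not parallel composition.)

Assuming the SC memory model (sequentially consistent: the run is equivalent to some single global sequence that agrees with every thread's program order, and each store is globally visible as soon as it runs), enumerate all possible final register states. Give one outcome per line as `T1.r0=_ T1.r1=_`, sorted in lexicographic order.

T1.r0=0 T1.r1=0
T1.r0=0 T1.r1=2
T1.r0=2 T1.r1=2

outcome vector order: (T1.r0,T1.r1)
|SC outcomes| = 3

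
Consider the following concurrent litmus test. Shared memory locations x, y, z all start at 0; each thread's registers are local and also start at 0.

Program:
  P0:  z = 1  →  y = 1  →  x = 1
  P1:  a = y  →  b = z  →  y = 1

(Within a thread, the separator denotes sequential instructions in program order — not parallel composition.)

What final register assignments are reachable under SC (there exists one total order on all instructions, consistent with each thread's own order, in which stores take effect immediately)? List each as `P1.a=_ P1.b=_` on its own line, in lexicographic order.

outcome vector order: (P1.a,P1.b)
|SC outcomes| = 3

P1.a=0 P1.b=0
P1.a=0 P1.b=1
P1.a=1 P1.b=1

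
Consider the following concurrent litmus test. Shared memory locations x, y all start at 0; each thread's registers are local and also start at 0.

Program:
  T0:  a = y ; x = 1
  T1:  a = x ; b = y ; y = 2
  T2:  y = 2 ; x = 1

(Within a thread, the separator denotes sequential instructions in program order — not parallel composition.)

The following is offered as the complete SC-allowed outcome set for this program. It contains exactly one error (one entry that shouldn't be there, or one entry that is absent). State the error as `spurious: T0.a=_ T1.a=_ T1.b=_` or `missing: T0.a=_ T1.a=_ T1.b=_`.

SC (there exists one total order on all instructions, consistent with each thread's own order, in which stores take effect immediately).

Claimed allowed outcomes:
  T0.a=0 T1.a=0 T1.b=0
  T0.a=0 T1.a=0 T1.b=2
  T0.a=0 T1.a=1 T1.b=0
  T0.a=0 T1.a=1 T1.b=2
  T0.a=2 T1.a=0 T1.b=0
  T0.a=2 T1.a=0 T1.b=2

outcome vector order: (T0.a,T1.a,T1.b)
SC (7): 000, 002, 010, 012, 200, 202, 212
SC∖claimed = {212}

missing: T0.a=2 T1.a=1 T1.b=2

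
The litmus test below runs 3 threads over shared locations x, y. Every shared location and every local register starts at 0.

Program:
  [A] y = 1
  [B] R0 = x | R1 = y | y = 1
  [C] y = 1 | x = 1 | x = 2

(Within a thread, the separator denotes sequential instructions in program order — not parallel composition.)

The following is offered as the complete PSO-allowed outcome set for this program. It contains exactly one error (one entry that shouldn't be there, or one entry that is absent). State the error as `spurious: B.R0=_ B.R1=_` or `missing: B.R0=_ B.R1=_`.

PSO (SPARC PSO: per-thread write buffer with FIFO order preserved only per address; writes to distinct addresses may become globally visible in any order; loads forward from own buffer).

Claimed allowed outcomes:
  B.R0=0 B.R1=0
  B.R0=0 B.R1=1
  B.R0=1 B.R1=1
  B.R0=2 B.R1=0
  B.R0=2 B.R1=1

missing: B.R0=1 B.R1=0

outcome vector order: (B.R0,B.R1)
PSO: 6 outcomes — {0/0; 0/1; 1/0; 1/1; 2/0; 2/1}
PSO∖claimed = {1/0}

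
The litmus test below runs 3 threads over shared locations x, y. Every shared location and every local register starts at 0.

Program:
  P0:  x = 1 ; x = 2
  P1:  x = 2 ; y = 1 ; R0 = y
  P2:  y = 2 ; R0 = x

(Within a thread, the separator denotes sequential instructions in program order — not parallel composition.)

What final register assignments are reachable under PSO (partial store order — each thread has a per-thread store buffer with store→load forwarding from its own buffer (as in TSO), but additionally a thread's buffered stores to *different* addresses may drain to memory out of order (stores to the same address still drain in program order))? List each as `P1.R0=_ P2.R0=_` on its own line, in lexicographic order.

outcome vector order: (P1.R0,P2.R0)
|PSO outcomes| = 6

P1.R0=1 P2.R0=0
P1.R0=1 P2.R0=1
P1.R0=1 P2.R0=2
P1.R0=2 P2.R0=0
P1.R0=2 P2.R0=1
P1.R0=2 P2.R0=2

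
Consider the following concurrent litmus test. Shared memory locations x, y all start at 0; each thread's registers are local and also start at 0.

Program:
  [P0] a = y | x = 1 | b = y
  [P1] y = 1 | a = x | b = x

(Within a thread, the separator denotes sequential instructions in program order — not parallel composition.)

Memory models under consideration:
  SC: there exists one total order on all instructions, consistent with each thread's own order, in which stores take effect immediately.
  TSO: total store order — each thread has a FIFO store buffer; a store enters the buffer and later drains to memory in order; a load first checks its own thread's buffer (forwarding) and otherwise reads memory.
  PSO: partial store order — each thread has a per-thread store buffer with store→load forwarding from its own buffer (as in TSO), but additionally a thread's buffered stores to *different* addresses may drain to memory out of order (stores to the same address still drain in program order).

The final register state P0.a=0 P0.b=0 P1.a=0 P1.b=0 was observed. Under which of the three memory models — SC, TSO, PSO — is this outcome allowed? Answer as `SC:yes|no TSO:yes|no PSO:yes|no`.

SC:no TSO:yes PSO:yes

outcome vector order: (P0.a,P0.b,P1.a,P1.b)
under SC → (0,0,1,1) (0,1,0,0) (0,1,0,1) (0,1,1,1) (1,1,0,0) (1,1,0,1) (1,1,1,1)
under TSO → (0,0,0,0) (0,0,0,1) (0,0,1,1) (0,1,0,0) (0,1,0,1) (0,1,1,1) (1,1,0,0) (1,1,0,1) (1,1,1,1)
under PSO → (0,0,0,0) (0,0,0,1) (0,0,1,1) (0,1,0,0) (0,1,0,1) (0,1,1,1) (1,1,0,0) (1,1,0,1) (1,1,1,1)
target (0,0,0,0) ∈ {TSO,PSO}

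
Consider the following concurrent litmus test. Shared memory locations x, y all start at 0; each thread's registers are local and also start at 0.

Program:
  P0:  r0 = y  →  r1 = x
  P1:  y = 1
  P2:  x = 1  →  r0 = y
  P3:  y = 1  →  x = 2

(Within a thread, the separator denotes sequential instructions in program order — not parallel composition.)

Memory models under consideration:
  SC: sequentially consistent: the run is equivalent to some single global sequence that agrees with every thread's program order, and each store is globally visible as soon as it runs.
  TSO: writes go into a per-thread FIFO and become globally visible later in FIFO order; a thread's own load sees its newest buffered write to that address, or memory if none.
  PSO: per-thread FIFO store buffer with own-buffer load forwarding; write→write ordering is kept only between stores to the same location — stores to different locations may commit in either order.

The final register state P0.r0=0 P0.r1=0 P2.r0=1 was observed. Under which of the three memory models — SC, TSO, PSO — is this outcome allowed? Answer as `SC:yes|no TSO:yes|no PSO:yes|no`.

outcome vector order: (P0.r0,P0.r1,P2.r0)
[SC] allowed = {0/0/0; 0/0/1; 0/1/0; 0/1/1; 0/2/0; 0/2/1; 1/0/1; 1/1/0; 1/1/1; 1/2/0; 1/2/1}
[TSO] allowed = {0/0/0; 0/0/1; 0/1/0; 0/1/1; 0/2/0; 0/2/1; 1/0/0; 1/0/1; 1/1/0; 1/1/1; 1/2/0; 1/2/1}
[PSO] allowed = {0/0/0; 0/0/1; 0/1/0; 0/1/1; 0/2/0; 0/2/1; 1/0/0; 1/0/1; 1/1/0; 1/1/1; 1/2/0; 1/2/1}
target 0/0/1 ∈ {SC,TSO,PSO}

SC:yes TSO:yes PSO:yes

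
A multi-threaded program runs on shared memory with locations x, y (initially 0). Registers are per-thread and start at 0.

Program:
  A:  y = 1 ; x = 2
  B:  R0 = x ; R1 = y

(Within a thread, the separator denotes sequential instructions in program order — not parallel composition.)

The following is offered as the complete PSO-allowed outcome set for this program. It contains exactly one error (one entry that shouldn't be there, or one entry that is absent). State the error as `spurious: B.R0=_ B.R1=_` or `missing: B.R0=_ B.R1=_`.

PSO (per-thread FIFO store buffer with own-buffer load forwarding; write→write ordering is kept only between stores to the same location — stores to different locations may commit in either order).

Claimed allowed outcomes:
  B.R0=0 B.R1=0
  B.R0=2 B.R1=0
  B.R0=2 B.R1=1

missing: B.R0=0 B.R1=1

outcome vector order: (B.R0,B.R1)
[PSO] allowed = {<0 0>, <0 1>, <2 0>, <2 1>}
PSO∖claimed = {<0 1>}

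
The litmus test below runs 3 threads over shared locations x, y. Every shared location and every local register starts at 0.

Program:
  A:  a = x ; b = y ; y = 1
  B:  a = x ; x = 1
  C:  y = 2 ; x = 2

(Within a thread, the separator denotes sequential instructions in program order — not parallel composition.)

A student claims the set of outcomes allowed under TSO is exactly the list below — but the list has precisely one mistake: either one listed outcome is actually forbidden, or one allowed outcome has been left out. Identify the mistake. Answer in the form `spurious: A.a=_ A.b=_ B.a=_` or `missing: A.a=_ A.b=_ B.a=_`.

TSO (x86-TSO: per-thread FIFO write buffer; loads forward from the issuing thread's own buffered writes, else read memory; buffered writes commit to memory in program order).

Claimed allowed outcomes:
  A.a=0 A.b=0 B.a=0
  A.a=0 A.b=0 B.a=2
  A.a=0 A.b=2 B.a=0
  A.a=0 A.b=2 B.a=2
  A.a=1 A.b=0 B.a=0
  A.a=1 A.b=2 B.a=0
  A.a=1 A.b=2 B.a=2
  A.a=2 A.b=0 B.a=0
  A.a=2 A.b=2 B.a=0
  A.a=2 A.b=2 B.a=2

spurious: A.a=2 A.b=0 B.a=0

outcome vector order: (A.a,A.b,B.a)
TSO: 9 outcomes — {<0 0 0>; <0 0 2>; <0 2 0>; <0 2 2>; <1 0 0>; <1 2 0>; <1 2 2>; <2 2 0>; <2 2 2>}
claimed∖TSO = {<2 0 0>}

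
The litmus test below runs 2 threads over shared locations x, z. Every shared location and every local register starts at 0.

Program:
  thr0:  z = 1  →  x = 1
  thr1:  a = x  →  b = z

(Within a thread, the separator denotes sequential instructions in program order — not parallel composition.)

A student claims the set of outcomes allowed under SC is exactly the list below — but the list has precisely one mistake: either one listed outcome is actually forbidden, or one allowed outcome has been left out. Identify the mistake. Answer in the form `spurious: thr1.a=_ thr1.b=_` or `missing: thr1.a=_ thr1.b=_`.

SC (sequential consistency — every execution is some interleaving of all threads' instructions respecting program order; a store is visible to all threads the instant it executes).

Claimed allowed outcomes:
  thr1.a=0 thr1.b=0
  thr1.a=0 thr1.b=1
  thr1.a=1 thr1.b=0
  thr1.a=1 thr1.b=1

outcome vector order: (thr1.a,thr1.b)
under SC → 00, 01, 11
claimed∖SC = {10}

spurious: thr1.a=1 thr1.b=0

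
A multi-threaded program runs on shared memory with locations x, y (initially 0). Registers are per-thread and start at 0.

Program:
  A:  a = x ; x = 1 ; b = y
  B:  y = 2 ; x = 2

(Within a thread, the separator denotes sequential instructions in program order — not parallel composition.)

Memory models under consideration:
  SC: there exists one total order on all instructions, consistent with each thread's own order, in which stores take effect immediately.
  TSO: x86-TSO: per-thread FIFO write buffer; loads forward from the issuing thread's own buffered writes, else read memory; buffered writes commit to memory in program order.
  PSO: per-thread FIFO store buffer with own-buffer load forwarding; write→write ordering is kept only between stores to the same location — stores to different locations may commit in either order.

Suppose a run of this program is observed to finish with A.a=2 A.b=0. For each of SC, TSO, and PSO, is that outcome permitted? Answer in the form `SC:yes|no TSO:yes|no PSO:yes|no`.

SC:no TSO:no PSO:yes

outcome vector order: (A.a,A.b)
[SC] allowed = {00, 02, 22}
[TSO] allowed = {00, 02, 22}
[PSO] allowed = {00, 02, 20, 22}
target 20 ∈ {PSO}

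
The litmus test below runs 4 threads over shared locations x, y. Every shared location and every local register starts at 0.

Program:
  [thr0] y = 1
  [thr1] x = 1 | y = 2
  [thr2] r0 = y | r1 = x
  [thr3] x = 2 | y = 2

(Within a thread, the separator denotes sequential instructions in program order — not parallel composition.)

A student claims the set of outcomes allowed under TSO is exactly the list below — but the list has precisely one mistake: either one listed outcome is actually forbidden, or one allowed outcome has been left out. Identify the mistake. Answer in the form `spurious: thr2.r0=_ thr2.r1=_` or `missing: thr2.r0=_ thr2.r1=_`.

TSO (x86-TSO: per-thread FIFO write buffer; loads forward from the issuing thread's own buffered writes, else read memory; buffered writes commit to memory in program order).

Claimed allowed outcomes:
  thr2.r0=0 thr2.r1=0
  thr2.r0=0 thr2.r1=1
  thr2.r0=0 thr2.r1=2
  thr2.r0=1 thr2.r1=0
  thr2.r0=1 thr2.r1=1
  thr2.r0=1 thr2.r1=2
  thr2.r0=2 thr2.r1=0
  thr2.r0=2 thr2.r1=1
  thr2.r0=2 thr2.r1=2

outcome vector order: (thr2.r0,thr2.r1)
TSO: 8 outcomes — {0/0, 0/1, 0/2, 1/0, 1/1, 1/2, 2/1, 2/2}
claimed∖TSO = {2/0}

spurious: thr2.r0=2 thr2.r1=0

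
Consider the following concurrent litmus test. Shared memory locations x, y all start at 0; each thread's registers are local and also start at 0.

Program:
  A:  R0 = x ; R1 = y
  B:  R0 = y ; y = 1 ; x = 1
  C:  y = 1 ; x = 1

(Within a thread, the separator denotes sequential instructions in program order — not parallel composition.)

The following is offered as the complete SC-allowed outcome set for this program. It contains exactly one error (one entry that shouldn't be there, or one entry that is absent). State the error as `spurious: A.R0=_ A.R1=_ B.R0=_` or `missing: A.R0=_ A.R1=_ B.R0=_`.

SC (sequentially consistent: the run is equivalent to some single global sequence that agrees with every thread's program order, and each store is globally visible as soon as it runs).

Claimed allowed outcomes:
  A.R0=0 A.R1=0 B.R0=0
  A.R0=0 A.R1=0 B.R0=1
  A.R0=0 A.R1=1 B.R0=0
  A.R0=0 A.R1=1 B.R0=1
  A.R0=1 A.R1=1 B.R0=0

outcome vector order: (A.R0,A.R1,B.R0)
under SC → 000; 001; 010; 011; 110; 111
SC∖claimed = {111}

missing: A.R0=1 A.R1=1 B.R0=1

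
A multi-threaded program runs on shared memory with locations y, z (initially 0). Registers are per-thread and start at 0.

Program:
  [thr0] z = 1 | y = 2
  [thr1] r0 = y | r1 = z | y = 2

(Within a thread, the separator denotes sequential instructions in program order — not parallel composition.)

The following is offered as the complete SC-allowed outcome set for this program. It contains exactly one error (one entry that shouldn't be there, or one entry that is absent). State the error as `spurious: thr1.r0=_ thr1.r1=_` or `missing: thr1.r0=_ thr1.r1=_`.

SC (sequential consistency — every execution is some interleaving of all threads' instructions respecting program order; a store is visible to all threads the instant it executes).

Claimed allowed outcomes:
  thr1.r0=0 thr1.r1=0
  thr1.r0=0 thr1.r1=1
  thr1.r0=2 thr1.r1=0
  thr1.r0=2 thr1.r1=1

outcome vector order: (thr1.r0,thr1.r1)
SC (3): 0/0 0/1 2/1
claimed∖SC = {2/0}

spurious: thr1.r0=2 thr1.r1=0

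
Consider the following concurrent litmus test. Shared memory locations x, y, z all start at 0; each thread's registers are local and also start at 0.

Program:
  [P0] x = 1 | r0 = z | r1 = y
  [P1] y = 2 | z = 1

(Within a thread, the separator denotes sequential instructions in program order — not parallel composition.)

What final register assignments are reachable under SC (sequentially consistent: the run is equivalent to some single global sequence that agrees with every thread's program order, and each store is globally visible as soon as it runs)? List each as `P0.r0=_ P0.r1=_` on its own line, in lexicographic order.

P0.r0=0 P0.r1=0
P0.r0=0 P0.r1=2
P0.r0=1 P0.r1=2

outcome vector order: (P0.r0,P0.r1)
|SC outcomes| = 3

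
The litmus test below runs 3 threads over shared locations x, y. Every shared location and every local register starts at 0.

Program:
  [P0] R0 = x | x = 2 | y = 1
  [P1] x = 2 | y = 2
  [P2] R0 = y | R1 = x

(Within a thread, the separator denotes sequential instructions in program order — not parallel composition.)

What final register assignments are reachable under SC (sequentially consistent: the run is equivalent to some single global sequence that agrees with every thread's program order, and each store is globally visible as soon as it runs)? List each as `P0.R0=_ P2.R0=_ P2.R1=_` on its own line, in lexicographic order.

P0.R0=0 P2.R0=0 P2.R1=0
P0.R0=0 P2.R0=0 P2.R1=2
P0.R0=0 P2.R0=1 P2.R1=2
P0.R0=0 P2.R0=2 P2.R1=2
P0.R0=2 P2.R0=0 P2.R1=0
P0.R0=2 P2.R0=0 P2.R1=2
P0.R0=2 P2.R0=1 P2.R1=2
P0.R0=2 P2.R0=2 P2.R1=2

outcome vector order: (P0.R0,P2.R0,P2.R1)
|SC outcomes| = 8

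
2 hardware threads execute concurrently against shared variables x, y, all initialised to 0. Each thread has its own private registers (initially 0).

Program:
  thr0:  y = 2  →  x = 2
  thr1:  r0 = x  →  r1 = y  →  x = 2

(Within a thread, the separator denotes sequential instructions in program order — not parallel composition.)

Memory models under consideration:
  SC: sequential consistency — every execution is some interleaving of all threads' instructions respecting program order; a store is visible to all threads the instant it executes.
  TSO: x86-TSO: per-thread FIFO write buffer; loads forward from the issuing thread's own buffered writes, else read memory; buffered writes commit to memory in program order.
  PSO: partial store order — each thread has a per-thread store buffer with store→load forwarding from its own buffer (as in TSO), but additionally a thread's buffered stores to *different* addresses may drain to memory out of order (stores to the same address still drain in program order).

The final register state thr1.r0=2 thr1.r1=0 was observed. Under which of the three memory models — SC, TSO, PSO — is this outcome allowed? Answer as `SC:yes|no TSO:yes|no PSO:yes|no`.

SC:no TSO:no PSO:yes

outcome vector order: (thr1.r0,thr1.r1)
SC (3): 0/0 0/2 2/2
TSO (3): 0/0 0/2 2/2
PSO (4): 0/0 0/2 2/0 2/2
target 2/0 ∈ {PSO}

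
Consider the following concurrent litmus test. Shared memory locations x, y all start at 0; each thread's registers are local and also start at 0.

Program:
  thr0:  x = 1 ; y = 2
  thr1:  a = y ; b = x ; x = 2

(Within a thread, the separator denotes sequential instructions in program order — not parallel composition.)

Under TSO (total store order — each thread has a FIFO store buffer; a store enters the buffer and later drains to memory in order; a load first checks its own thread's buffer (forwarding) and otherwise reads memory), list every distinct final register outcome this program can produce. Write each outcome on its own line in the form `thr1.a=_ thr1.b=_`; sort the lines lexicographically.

outcome vector order: (thr1.a,thr1.b)
|TSO outcomes| = 3

thr1.a=0 thr1.b=0
thr1.a=0 thr1.b=1
thr1.a=2 thr1.b=1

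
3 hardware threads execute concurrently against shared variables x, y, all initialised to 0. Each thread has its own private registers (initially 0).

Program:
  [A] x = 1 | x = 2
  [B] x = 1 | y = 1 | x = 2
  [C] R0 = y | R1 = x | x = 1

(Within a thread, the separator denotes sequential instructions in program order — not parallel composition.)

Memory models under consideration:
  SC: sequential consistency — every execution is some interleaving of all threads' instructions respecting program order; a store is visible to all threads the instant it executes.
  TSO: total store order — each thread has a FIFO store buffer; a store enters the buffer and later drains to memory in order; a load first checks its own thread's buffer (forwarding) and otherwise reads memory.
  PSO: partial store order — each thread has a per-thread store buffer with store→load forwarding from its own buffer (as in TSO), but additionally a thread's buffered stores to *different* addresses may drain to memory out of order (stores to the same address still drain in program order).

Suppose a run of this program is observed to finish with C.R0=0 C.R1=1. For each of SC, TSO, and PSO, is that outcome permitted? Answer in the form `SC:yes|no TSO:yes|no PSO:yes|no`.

outcome vector order: (C.R0,C.R1)
under SC → 00; 01; 02; 11; 12
under TSO → 00; 01; 02; 11; 12
under PSO → 00; 01; 02; 10; 11; 12
target 01 ∈ {SC,TSO,PSO}

SC:yes TSO:yes PSO:yes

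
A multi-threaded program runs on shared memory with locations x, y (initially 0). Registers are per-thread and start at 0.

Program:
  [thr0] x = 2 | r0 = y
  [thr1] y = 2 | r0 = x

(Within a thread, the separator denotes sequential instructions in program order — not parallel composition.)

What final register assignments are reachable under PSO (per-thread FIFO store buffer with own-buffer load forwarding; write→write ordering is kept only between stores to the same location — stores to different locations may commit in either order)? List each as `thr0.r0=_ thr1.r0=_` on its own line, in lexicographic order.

thr0.r0=0 thr1.r0=0
thr0.r0=0 thr1.r0=2
thr0.r0=2 thr1.r0=0
thr0.r0=2 thr1.r0=2

outcome vector order: (thr0.r0,thr1.r0)
|PSO outcomes| = 4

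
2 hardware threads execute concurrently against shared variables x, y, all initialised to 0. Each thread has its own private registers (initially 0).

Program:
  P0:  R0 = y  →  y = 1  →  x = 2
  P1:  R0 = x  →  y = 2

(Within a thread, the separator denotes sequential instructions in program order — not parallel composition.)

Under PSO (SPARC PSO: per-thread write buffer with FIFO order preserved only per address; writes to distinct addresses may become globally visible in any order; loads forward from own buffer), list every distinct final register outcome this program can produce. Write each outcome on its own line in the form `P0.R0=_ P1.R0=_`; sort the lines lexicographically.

P0.R0=0 P1.R0=0
P0.R0=0 P1.R0=2
P0.R0=2 P1.R0=0

outcome vector order: (P0.R0,P1.R0)
|PSO outcomes| = 3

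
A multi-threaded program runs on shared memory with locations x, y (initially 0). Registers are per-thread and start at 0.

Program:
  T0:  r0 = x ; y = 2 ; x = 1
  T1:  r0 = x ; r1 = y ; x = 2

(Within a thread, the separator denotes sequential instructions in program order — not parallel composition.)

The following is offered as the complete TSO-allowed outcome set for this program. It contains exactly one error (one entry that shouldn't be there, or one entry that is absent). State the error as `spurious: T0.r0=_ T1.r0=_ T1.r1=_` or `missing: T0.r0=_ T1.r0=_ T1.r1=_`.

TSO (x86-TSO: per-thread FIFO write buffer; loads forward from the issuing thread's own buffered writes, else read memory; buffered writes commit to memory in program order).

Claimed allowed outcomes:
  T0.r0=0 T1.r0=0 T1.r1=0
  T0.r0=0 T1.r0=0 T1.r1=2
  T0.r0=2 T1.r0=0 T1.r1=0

missing: T0.r0=0 T1.r0=1 T1.r1=2

outcome vector order: (T0.r0,T1.r0,T1.r1)
TSO: 4 outcomes — {(0,0,0) (0,0,2) (0,1,2) (2,0,0)}
TSO∖claimed = {(0,1,2)}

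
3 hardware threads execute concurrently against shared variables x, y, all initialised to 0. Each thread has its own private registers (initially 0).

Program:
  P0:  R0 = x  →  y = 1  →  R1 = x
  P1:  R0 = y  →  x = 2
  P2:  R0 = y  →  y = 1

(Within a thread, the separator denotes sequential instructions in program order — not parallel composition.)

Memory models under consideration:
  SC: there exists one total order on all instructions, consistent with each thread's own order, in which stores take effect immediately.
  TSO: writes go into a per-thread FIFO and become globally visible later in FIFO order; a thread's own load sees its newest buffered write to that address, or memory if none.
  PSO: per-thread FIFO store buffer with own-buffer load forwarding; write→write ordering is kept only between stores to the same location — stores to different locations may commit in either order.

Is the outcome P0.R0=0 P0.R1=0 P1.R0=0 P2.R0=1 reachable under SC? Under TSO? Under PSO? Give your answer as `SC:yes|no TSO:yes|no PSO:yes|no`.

SC:yes TSO:yes PSO:yes

outcome vector order: (P0.R0,P0.R1,P1.R0,P2.R0)
[SC] allowed = {<0 0 0 0>; <0 0 0 1>; <0 0 1 0>; <0 0 1 1>; <0 2 0 0>; <0 2 0 1>; <0 2 1 0>; <0 2 1 1>; <2 2 0 0>; <2 2 0 1>; <2 2 1 0>}
[TSO] allowed = {<0 0 0 0>; <0 0 0 1>; <0 0 1 0>; <0 0 1 1>; <0 2 0 0>; <0 2 0 1>; <0 2 1 0>; <0 2 1 1>; <2 2 0 0>; <2 2 0 1>; <2 2 1 0>}
[PSO] allowed = {<0 0 0 0>; <0 0 0 1>; <0 0 1 0>; <0 0 1 1>; <0 2 0 0>; <0 2 0 1>; <0 2 1 0>; <0 2 1 1>; <2 2 0 0>; <2 2 0 1>; <2 2 1 0>}
target <0 0 0 1> ∈ {SC,TSO,PSO}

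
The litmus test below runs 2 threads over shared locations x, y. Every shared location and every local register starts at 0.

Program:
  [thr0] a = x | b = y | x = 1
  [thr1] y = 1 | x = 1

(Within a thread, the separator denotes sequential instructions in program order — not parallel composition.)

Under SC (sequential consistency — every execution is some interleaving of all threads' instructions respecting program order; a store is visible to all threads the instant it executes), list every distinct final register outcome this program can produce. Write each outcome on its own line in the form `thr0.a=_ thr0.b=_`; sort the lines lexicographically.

outcome vector order: (thr0.a,thr0.b)
|SC outcomes| = 3

thr0.a=0 thr0.b=0
thr0.a=0 thr0.b=1
thr0.a=1 thr0.b=1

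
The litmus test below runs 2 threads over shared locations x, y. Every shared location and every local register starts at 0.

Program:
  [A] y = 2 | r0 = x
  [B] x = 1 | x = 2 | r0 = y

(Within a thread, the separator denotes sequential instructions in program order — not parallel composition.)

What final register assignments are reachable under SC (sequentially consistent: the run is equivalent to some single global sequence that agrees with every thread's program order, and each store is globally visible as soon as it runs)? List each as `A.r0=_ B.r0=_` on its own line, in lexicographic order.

A.r0=0 B.r0=2
A.r0=1 B.r0=2
A.r0=2 B.r0=0
A.r0=2 B.r0=2

outcome vector order: (A.r0,B.r0)
|SC outcomes| = 4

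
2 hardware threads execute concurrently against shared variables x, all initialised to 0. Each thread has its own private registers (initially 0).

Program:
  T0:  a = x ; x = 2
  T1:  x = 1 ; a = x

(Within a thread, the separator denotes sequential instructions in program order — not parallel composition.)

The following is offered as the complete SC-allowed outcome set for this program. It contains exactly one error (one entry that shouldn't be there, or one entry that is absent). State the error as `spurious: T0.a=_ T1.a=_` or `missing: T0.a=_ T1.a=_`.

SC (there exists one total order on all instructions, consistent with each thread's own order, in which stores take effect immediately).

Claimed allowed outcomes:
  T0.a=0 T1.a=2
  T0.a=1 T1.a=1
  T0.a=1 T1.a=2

missing: T0.a=0 T1.a=1

outcome vector order: (T0.a,T1.a)
SC (4): 0/1; 0/2; 1/1; 1/2
SC∖claimed = {0/1}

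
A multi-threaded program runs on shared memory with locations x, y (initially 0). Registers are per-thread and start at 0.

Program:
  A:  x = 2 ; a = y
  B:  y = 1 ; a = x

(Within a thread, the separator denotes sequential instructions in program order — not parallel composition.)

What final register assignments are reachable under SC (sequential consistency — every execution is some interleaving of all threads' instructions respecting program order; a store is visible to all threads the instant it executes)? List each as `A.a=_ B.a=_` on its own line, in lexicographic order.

outcome vector order: (A.a,B.a)
|SC outcomes| = 3

A.a=0 B.a=2
A.a=1 B.a=0
A.a=1 B.a=2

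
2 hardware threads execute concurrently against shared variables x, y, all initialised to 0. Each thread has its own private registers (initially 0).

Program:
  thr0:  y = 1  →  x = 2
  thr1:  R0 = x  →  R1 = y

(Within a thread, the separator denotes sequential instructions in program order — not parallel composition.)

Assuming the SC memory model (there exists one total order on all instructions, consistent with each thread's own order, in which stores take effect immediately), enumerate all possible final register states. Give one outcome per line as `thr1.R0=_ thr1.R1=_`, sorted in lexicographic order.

thr1.R0=0 thr1.R1=0
thr1.R0=0 thr1.R1=1
thr1.R0=2 thr1.R1=1

outcome vector order: (thr1.R0,thr1.R1)
|SC outcomes| = 3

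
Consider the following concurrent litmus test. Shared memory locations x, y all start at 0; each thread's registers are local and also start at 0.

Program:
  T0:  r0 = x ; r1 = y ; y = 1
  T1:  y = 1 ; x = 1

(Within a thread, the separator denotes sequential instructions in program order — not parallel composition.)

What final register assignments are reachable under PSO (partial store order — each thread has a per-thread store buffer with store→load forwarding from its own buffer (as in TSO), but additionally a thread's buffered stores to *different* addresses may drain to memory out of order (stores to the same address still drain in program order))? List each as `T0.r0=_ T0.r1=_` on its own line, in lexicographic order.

outcome vector order: (T0.r0,T0.r1)
|PSO outcomes| = 4

T0.r0=0 T0.r1=0
T0.r0=0 T0.r1=1
T0.r0=1 T0.r1=0
T0.r0=1 T0.r1=1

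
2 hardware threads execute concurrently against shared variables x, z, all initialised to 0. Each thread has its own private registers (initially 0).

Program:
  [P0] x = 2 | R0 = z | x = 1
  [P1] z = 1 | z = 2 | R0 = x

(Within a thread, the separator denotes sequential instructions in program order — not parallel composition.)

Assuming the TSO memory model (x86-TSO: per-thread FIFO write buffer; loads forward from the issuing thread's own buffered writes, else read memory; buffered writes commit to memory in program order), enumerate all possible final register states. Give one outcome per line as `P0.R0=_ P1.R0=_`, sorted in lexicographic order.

outcome vector order: (P0.R0,P1.R0)
|TSO outcomes| = 9

P0.R0=0 P1.R0=0
P0.R0=0 P1.R0=1
P0.R0=0 P1.R0=2
P0.R0=1 P1.R0=0
P0.R0=1 P1.R0=1
P0.R0=1 P1.R0=2
P0.R0=2 P1.R0=0
P0.R0=2 P1.R0=1
P0.R0=2 P1.R0=2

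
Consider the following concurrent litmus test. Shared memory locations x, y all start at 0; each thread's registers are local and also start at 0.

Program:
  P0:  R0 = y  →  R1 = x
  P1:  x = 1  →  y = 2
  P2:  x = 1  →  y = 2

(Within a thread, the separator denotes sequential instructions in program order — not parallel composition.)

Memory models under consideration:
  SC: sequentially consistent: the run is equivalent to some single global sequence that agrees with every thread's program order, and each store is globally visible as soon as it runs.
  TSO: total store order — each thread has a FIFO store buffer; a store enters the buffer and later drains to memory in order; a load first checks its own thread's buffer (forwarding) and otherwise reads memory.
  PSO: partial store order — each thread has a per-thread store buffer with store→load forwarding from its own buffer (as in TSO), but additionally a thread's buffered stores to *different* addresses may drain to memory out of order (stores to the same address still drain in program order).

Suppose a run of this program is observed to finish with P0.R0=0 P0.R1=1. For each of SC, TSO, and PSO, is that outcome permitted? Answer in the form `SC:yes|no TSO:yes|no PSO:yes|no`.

outcome vector order: (P0.R0,P0.R1)
SC: 3 outcomes — {00 01 21}
TSO: 3 outcomes — {00 01 21}
PSO: 4 outcomes — {00 01 20 21}
target 01 ∈ {SC,TSO,PSO}

SC:yes TSO:yes PSO:yes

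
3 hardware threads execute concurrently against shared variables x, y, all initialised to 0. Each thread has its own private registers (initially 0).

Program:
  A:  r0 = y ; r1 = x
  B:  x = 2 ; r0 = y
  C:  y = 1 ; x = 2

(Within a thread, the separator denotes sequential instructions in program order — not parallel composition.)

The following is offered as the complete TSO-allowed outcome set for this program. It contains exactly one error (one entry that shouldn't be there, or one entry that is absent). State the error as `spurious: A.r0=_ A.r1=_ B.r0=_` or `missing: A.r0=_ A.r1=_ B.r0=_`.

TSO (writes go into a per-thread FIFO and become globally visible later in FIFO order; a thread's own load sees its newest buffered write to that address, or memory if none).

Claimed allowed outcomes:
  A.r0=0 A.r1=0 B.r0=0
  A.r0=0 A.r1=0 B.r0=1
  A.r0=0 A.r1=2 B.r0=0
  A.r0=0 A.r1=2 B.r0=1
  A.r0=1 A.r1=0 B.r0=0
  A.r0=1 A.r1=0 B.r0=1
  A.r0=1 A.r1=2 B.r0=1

outcome vector order: (A.r0,A.r1,B.r0)
TSO: 8 outcomes — {<0 0 0>; <0 0 1>; <0 2 0>; <0 2 1>; <1 0 0>; <1 0 1>; <1 2 0>; <1 2 1>}
TSO∖claimed = {<1 2 0>}

missing: A.r0=1 A.r1=2 B.r0=0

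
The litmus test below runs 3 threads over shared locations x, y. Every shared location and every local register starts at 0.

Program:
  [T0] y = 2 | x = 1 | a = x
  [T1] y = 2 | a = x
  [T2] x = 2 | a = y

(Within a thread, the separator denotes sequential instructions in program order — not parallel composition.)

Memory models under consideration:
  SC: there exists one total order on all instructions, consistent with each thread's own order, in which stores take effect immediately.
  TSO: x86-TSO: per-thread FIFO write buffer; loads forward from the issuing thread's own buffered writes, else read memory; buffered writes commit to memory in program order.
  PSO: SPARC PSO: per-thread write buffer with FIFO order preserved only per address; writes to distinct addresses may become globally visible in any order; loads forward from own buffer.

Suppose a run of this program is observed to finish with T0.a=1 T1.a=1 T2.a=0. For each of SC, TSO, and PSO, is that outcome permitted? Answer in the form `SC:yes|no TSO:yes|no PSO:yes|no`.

outcome vector order: (T0.a,T1.a,T2.a)
under SC → (1,0,2) (1,1,0) (1,1,2) (1,2,0) (1,2,2) (2,0,2) (2,1,2) (2,2,2)
under TSO → (1,0,0) (1,0,2) (1,1,0) (1,1,2) (1,2,0) (1,2,2) (2,0,0) (2,0,2) (2,1,0) (2,1,2) (2,2,0) (2,2,2)
under PSO → (1,0,0) (1,0,2) (1,1,0) (1,1,2) (1,2,0) (1,2,2) (2,0,0) (2,0,2) (2,1,0) (2,1,2) (2,2,0) (2,2,2)
target (1,1,0) ∈ {SC,TSO,PSO}

SC:yes TSO:yes PSO:yes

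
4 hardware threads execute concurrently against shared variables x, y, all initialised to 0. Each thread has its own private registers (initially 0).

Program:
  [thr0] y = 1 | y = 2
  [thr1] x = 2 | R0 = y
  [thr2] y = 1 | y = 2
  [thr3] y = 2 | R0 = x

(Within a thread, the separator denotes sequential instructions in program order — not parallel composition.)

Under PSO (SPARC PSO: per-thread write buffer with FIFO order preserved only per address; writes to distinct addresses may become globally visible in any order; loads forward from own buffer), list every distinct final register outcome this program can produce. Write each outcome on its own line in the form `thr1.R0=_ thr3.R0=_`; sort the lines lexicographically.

thr1.R0=0 thr3.R0=0
thr1.R0=0 thr3.R0=2
thr1.R0=1 thr3.R0=0
thr1.R0=1 thr3.R0=2
thr1.R0=2 thr3.R0=0
thr1.R0=2 thr3.R0=2

outcome vector order: (thr1.R0,thr3.R0)
|PSO outcomes| = 6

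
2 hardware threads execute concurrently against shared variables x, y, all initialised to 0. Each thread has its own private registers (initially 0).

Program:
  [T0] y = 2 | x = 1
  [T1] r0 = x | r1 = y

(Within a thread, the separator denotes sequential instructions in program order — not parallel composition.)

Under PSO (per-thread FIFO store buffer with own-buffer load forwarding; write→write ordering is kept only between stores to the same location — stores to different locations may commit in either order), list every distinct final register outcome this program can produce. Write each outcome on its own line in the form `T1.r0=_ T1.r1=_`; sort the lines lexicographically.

T1.r0=0 T1.r1=0
T1.r0=0 T1.r1=2
T1.r0=1 T1.r1=0
T1.r0=1 T1.r1=2

outcome vector order: (T1.r0,T1.r1)
|PSO outcomes| = 4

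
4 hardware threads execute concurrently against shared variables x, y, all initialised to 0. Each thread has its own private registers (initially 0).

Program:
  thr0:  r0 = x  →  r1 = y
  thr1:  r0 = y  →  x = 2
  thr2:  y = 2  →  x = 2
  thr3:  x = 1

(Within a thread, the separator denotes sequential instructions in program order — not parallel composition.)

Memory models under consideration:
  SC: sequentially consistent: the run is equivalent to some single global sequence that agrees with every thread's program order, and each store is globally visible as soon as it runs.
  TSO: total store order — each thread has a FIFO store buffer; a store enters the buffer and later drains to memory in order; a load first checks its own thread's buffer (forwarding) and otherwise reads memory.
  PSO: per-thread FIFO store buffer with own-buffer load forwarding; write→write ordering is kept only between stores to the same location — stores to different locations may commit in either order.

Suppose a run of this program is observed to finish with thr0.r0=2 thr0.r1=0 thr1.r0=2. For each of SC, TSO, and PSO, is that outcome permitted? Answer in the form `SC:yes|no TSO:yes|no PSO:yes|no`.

SC:no TSO:no PSO:yes

outcome vector order: (thr0.r0,thr0.r1,thr1.r0)
[SC] allowed = {000 002 020 022 100 102 120 122 200 220 222}
[TSO] allowed = {000 002 020 022 100 102 120 122 200 220 222}
[PSO] allowed = {000 002 020 022 100 102 120 122 200 202 220 222}
target 202 ∈ {PSO}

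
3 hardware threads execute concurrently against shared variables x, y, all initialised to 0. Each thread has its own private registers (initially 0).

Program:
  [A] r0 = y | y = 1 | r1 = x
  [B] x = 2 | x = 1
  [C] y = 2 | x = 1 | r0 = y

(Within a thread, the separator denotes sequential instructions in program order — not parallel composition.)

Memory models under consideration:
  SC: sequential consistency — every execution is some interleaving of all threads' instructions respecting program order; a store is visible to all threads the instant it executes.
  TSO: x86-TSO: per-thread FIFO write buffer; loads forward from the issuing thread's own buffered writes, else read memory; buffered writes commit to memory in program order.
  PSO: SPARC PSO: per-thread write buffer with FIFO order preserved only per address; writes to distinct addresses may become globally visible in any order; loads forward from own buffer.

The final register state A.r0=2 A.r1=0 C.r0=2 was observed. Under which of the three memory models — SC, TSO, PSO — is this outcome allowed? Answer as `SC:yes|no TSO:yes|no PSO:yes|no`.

outcome vector order: (A.r0,A.r1,C.r0)
under SC → <0 0 1> <0 0 2> <0 1 1> <0 1 2> <0 2 1> <0 2 2> <2 0 1> <2 1 1> <2 1 2> <2 2 1> <2 2 2>
under TSO → <0 0 1> <0 0 2> <0 1 1> <0 1 2> <0 2 1> <0 2 2> <2 0 1> <2 0 2> <2 1 1> <2 1 2> <2 2 1> <2 2 2>
under PSO → <0 0 1> <0 0 2> <0 1 1> <0 1 2> <0 2 1> <0 2 2> <2 0 1> <2 0 2> <2 1 1> <2 1 2> <2 2 1> <2 2 2>
target <2 0 2> ∈ {TSO,PSO}

SC:no TSO:yes PSO:yes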